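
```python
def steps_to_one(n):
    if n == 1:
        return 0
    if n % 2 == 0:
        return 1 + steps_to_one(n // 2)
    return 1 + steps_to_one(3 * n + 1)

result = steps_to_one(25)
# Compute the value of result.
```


steps_to_one(25)
25 is odd -> 3*25+1 = 76 -> steps_to_one(76)
76 is even -> steps_to_one(38)
38 is even -> steps_to_one(19)
19 is odd -> 3*19+1 = 58 -> steps_to_one(58)
58 is even -> steps_to_one(29)
29 is odd -> 3*29+1 = 88 -> steps_to_one(88)
88 is even -> steps_to_one(44)
44 is even -> steps_to_one(22)
22 is even -> steps_to_one(11)
11 is odd -> 3*11+1 = 34 -> steps_to_one(34)
34 is even -> steps_to_one(17)
17 is odd -> 3*17+1 = 52 -> steps_to_one(52)
52 is even -> steps_to_one(26)
26 is even -> steps_to_one(13)
13 is odd -> 3*13+1 = 40 -> steps_to_one(40)
40 is even -> steps_to_one(20)
20 is even -> steps_to_one(10)
10 is even -> steps_to_one(5)
5 is odd -> 3*5+1 = 16 -> steps_to_one(16)
16 is even -> steps_to_one(8)
8 is even -> steps_to_one(4)
4 is even -> steps_to_one(2)
2 is even -> steps_to_one(1)
Reached 1 after 23 steps
= 23


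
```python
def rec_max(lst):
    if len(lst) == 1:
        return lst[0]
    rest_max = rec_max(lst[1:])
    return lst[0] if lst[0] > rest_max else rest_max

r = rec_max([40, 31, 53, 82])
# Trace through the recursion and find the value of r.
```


rec_max([40, 31, 53, 82])
= compare 40 with rec_max([31, 53, 82])
= compare 31 with rec_max([53, 82])
= compare 53 with rec_max([82])
Base: rec_max([82]) = 82
compare 53 with 82: max = 82
compare 31 with 82: max = 82
compare 40 with 82: max = 82
= 82


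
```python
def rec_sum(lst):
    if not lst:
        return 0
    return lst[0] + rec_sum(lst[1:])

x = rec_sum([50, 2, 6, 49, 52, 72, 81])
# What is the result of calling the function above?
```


rec_sum([50, 2, 6, 49, 52, 72, 81])
= 50 + rec_sum([2, 6, 49, 52, 72, 81])
= 50 + 2 + rec_sum([6, 49, 52, 72, 81])
= 50 + 2 + 6 + rec_sum([49, 52, 72, 81])
= 50 + 2 + 6 + 49 + rec_sum([52, 72, 81])
= 50 + 2 + 6 + 49 + 52 + rec_sum([72, 81])
= 50 + 2 + 6 + 49 + 52 + 72 + rec_sum([81])
= 50 + 2 + 6 + 49 + 52 + 72 + 81 + rec_sum([])
= 50 + 2 + 6 + 49 + 52 + 72 + 81 + 0
= 312


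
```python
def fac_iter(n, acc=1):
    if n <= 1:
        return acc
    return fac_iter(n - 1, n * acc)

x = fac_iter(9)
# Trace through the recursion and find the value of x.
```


fac_iter(9, 1)
= fac_iter(8, 9 * 1) = fac_iter(8, 9)
= fac_iter(7, 8 * 9) = fac_iter(7, 72)
= fac_iter(6, 7 * 72) = fac_iter(6, 504)
= fac_iter(5, 6 * 504) = fac_iter(5, 3024)
= fac_iter(4, 5 * 3024) = fac_iter(4, 15120)
= fac_iter(3, 4 * 15120) = fac_iter(3, 60480)
= fac_iter(2, 3 * 60480) = fac_iter(2, 181440)
= fac_iter(1, 2 * 181440) = fac_iter(1, 362880)
n <= 1, return acc = 362880


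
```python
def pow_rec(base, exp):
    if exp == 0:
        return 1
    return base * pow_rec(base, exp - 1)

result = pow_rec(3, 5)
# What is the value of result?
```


pow_rec(3, 5)
= 3 * pow_rec(3, 4)
= 3 * 3 * pow_rec(3, 3)
= 3 * 3 * 3 * pow_rec(3, 2)
= 3 * 3 * 3 * 3 * pow_rec(3, 1)
= 3 * 3 * 3 * 3 * 3 * pow_rec(3, 0)
= 3 * 3 * 3 * 3 * 3 * 1
= 243


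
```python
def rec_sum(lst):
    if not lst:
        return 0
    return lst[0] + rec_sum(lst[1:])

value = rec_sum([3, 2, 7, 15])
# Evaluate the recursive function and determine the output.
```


rec_sum([3, 2, 7, 15])
= 3 + rec_sum([2, 7, 15])
= 3 + 2 + rec_sum([7, 15])
= 3 + 2 + 7 + rec_sum([15])
= 3 + 2 + 7 + 15 + rec_sum([])
= 3 + 2 + 7 + 15 + 0
= 27


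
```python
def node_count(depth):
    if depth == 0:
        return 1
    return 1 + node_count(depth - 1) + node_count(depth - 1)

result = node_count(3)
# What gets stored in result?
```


node_count(3)
= 1 + node_count(2) + node_count(2)
= 1 + 2 * node_count(2)
node_count(k) = 2^(k+1) - 1
node_count(0) = 1
node_count(1) = 3
node_count(2) = 7
node_count(3) = 15
node_count(3) = 2^4 - 1 = 15


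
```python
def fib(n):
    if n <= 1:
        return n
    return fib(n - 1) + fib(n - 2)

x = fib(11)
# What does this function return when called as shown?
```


fib(11)
= fib(10) + fib(9)
= (fib(9) + fib(8)) + fib(9)
Computing bottom-up: fib(0)=0, fib(1)=1, fib(2)=1, fib(3)=2, fib(4)=3, fib(5)=5, fib(6)=8, fib(7)=13, fib(8)=21, fib(9)=34, fib(10)=55, fib(11)=89
= 89


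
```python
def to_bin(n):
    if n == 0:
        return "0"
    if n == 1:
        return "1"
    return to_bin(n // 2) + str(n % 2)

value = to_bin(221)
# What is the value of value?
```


to_bin(221)
= to_bin(110) + "1"
= to_bin(55) + "0" + "1"
= to_bin(27) + "1" + "0" + "1"
= to_bin(13) + "1" + "1" + "0" + "1"
= to_bin(6) + "1" + "1" + "1" + "0" + "1"
= to_bin(3) + "0" + "1" + "1" + "1" + "0" + "1"
= to_bin(1) + "1" + "0" + "1" + "1" + "1" + "0" + "1"
= "1" + "1" + "0" + "1" + "1" + "1" + "0" + "1"
= "11011101"


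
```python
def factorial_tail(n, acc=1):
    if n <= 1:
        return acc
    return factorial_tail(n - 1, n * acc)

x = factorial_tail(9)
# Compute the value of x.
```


factorial_tail(9, 1)
= factorial_tail(8, 9 * 1) = factorial_tail(8, 9)
= factorial_tail(7, 8 * 9) = factorial_tail(7, 72)
= factorial_tail(6, 7 * 72) = factorial_tail(6, 504)
= factorial_tail(5, 6 * 504) = factorial_tail(5, 3024)
= factorial_tail(4, 5 * 3024) = factorial_tail(4, 15120)
= factorial_tail(3, 4 * 15120) = factorial_tail(3, 60480)
= factorial_tail(2, 3 * 60480) = factorial_tail(2, 181440)
= factorial_tail(1, 2 * 181440) = factorial_tail(1, 362880)
n <= 1, return acc = 362880


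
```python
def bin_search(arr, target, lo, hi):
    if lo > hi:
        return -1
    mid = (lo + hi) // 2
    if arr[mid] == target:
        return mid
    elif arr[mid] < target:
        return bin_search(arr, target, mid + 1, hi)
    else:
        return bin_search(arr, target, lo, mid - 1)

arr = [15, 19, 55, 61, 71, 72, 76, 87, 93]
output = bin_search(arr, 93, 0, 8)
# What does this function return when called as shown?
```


bin_search(arr, 93, 0, 8)
lo=0, hi=8, mid=4, arr[mid]=71
71 < 93, search right half
lo=5, hi=8, mid=6, arr[mid]=76
76 < 93, search right half
lo=7, hi=8, mid=7, arr[mid]=87
87 < 93, search right half
lo=8, hi=8, mid=8, arr[mid]=93
arr[8] == 93, found at index 8
= 8


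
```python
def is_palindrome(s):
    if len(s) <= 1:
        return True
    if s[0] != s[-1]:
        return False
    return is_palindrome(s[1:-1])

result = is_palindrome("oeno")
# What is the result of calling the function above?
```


is_palindrome("oeno")
"oeno": s[0]='o' == s[-1]='o' -> is_palindrome("en")
"en": s[0]='e' != s[-1]='n' -> False
= False


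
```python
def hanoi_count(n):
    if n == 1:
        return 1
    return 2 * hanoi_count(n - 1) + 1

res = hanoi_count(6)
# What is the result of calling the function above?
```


hanoi_count(6)
= 2 * hanoi_count(5) + 1
= 2 * (2 * hanoi_count(4) + 1) + 1
= 2 * (2 * (2 * hanoi_count(3) + 1) + 1) + 1
= 2 * (2 * (2 * (2 * hanoi_count(2) + 1) + 1) + 1) + 1
= 2 * (2 * (2 * (2 * (2 * hanoi_count(1) + 1) + 1) + 1) + 1) + 1
Now compute bottom-up:
hanoi_count(1) = 1
hanoi_count(2) = 2 * 1 + 1 = 3
hanoi_count(3) = 2 * 3 + 1 = 7
hanoi_count(4) = 2 * 7 + 1 = 15
hanoi_count(5) = 2 * 15 + 1 = 31
hanoi_count(6) = 2 * 31 + 1 = 63
= 63


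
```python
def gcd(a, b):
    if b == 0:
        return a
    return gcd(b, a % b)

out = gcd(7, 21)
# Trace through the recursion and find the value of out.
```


gcd(7, 21)
= gcd(21, 7 % 21) = gcd(21, 7)
= gcd(7, 21 % 7) = gcd(7, 0)
b == 0, return a = 7


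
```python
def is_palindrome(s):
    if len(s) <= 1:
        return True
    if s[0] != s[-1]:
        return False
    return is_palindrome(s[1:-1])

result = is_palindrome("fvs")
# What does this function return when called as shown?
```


is_palindrome("fvs")
"fvs": s[0]='f' != s[-1]='s' -> False
= False


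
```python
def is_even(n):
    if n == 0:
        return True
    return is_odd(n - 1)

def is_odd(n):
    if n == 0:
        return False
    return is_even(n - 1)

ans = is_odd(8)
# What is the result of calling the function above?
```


is_odd(8)
= is_even(7)
= is_odd(6)
= is_even(5)
= is_odd(4)
= is_even(3)
= is_odd(2)
= is_even(1)
= is_odd(0)
n == 0: return False
= False


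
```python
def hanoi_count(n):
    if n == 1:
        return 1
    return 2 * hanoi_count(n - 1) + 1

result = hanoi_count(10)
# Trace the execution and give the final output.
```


hanoi_count(10)
= 2 * hanoi_count(9) + 1
= 2 * (2 * hanoi_count(8) + 1) + 1
= 2 * (2 * (2 * hanoi_count(7) + 1) + 1) + 1
= 2 * (2 * (2 * (2 * hanoi_count(6) + 1) + 1) + 1) + 1
= 2 * (2 * (2 * (2 * (2 * hanoi_count(5) + 1) + 1) + 1) + 1) + 1
= 2 * (2 * (2 * (2 * (2 * (2 * hanoi_count(4) + 1) + 1) + 1) + 1) + 1) + 1
= 2 * (2 * (2 * (2 * (2 * (2 * (2 * hanoi_count(3) + 1) + 1) + 1) + 1) + 1) + 1) + 1
= 2 * (2 * (2 * (2 * (2 * (2 * (2 * (2 * hanoi_count(2) + 1) + 1) + 1) + 1) + 1) + 1) + 1) + 1
= 2 * (2 * (2 * (2 * (2 * (2 * (2 * (2 * (2 * hanoi_count(1) + 1) + 1) + 1) + 1) + 1) + 1) + 1) + 1) + 1
Now compute bottom-up:
hanoi_count(1) = 1
hanoi_count(2) = 2 * 1 + 1 = 3
hanoi_count(3) = 2 * 3 + 1 = 7
hanoi_count(4) = 2 * 7 + 1 = 15
hanoi_count(5) = 2 * 15 + 1 = 31
hanoi_count(6) = 2 * 31 + 1 = 63
hanoi_count(7) = 2 * 63 + 1 = 127
hanoi_count(8) = 2 * 127 + 1 = 255
hanoi_count(9) = 2 * 255 + 1 = 511
hanoi_count(10) = 2 * 511 + 1 = 1023
= 1023


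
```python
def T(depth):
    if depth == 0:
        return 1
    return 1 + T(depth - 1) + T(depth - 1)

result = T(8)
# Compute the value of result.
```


T(8)
= 1 + T(7) + T(7)
= 1 + 2 * T(7)
T(k) = 2^(k+1) - 1
T(0) = 1
T(1) = 3
T(2) = 7
T(3) = 15
T(4) = 31
T(8) = 2^9 - 1 = 511


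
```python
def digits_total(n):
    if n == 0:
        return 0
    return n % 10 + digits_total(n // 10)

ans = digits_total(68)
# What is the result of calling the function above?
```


digits_total(68)
= 8 + digits_total(6)
= 8 + 6 + digits_total(0)
= 8 + 6 + 0
= 14


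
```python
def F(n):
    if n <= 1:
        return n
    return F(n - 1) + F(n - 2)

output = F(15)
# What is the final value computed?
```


F(15)
= F(14) + F(13)
= (F(13) + F(12)) + F(13)
Computing bottom-up: F(0)=0, F(1)=1, F(2)=1, F(3)=2, F(4)=3, F(5)=5, F(6)=8, F(7)=13, F(8)=21, F(9)=34, F(10)=55, F(11)=89, F(12)=144, F(13)=233, F(14)=377, F(15)=610
= 610


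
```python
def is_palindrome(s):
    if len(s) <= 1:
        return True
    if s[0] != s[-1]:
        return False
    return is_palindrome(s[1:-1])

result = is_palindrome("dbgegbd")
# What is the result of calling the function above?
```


is_palindrome("dbgegbd")
"dbgegbd": s[0]='d' == s[-1]='d' -> is_palindrome("bgegb")
"bgegb": s[0]='b' == s[-1]='b' -> is_palindrome("geg")
"geg": s[0]='g' == s[-1]='g' -> is_palindrome("e")
"e": len <= 1 -> True
= True


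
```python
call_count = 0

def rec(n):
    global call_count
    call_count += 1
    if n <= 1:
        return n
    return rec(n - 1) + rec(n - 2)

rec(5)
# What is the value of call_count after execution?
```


rec(5) calls rec(4) and rec(3); each non-base call branches into two more.
Let C(k) = total number of calls made by rec(k), including the call to rec(k) itself.
Base cases: C(0) = 1, C(1) = 1
Recurrence: C(k) = 1 + C(k-1) + C(k-2)
  C(2) = 1 + C(1) + C(0) = 1 + 1 + 1 = 3
  C(3) = 1 + C(2) + C(1) = 1 + 3 + 1 = 5
  C(4) = 1 + C(3) + C(2) = 1 + 5 + 3 = 9
  C(5) = 1 + C(4) + C(3) = 1 + 9 + 5 = 15
Total calls = C(5) = 15


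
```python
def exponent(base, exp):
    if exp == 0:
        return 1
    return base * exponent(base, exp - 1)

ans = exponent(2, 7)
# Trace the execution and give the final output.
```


exponent(2, 7)
= 2 * exponent(2, 6)
= 2 * 2 * exponent(2, 5)
= 2 * 2 * 2 * exponent(2, 4)
= 2 * 2 * 2 * 2 * exponent(2, 3)
= 2 * 2 * 2 * 2 * 2 * exponent(2, 2)
= 2 * 2 * 2 * 2 * 2 * 2 * exponent(2, 1)
= 2 * 2 * 2 * 2 * 2 * 2 * 2 * exponent(2, 0)
= 2 * 2 * 2 * 2 * 2 * 2 * 2 * 1
= 128


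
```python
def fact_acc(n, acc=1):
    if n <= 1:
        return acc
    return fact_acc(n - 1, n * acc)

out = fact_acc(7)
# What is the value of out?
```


fact_acc(7, 1)
= fact_acc(6, 7 * 1) = fact_acc(6, 7)
= fact_acc(5, 6 * 7) = fact_acc(5, 42)
= fact_acc(4, 5 * 42) = fact_acc(4, 210)
= fact_acc(3, 4 * 210) = fact_acc(3, 840)
= fact_acc(2, 3 * 840) = fact_acc(2, 2520)
= fact_acc(1, 2 * 2520) = fact_acc(1, 5040)
n <= 1, return acc = 5040


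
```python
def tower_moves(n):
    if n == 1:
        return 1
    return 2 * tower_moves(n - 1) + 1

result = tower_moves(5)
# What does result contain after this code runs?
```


tower_moves(5)
= 2 * tower_moves(4) + 1
= 2 * (2 * tower_moves(3) + 1) + 1
= 2 * (2 * (2 * tower_moves(2) + 1) + 1) + 1
= 2 * (2 * (2 * (2 * tower_moves(1) + 1) + 1) + 1) + 1
Now compute bottom-up:
tower_moves(1) = 1
tower_moves(2) = 2 * 1 + 1 = 3
tower_moves(3) = 2 * 3 + 1 = 7
tower_moves(4) = 2 * 7 + 1 = 15
tower_moves(5) = 2 * 15 + 1 = 31
= 31


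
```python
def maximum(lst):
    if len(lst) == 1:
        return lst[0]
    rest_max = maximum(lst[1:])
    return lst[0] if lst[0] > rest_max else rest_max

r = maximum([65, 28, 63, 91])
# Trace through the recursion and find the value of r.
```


maximum([65, 28, 63, 91])
= compare 65 with maximum([28, 63, 91])
= compare 28 with maximum([63, 91])
= compare 63 with maximum([91])
Base: maximum([91]) = 91
compare 63 with 91: max = 91
compare 28 with 91: max = 91
compare 65 with 91: max = 91
= 91


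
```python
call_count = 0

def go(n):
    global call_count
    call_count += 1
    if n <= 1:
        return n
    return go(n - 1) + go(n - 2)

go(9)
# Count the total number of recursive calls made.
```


go(9) calls go(8) and go(7); each non-base call branches into two more.
Let C(k) = total number of calls made by go(k), including the call to go(k) itself.
Base cases: C(0) = 1, C(1) = 1
Recurrence: C(k) = 1 + C(k-1) + C(k-2)
  C(2) = 1 + C(1) + C(0) = 1 + 1 + 1 = 3
  C(3) = 1 + C(2) + C(1) = 1 + 3 + 1 = 5
  C(4) = 1 + C(3) + C(2) = 1 + 5 + 3 = 9
  C(5) = 1 + C(4) + C(3) = 1 + 9 + 5 = 15
  C(6) = 1 + C(5) + C(4) = 1 + 15 + 9 = 25
  C(7) = 1 + C(6) + C(5) = 1 + 25 + 15 = 41
  C(8) = 1 + C(7) + C(6) = 1 + 41 + 25 = 67
  C(9) = 1 + C(8) + C(7) = 1 + 67 + 41 = 109
Total calls = C(9) = 109


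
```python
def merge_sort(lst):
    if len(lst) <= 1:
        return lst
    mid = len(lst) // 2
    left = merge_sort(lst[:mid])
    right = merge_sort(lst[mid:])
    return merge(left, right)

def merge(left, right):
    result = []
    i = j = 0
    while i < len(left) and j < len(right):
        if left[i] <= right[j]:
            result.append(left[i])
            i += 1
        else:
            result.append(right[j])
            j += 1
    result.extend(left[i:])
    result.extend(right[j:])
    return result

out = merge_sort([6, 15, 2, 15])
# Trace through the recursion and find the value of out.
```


merge_sort([6, 15, 2, 15])
Split into [6, 15] and [2, 15]
Left sorted: [6, 15]
Right sorted: [2, 15]
Merge [6, 15] and [2, 15]
= [2, 6, 15, 15]


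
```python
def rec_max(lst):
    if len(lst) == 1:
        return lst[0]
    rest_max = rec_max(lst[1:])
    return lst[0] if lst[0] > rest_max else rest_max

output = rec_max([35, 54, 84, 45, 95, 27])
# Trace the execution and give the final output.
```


rec_max([35, 54, 84, 45, 95, 27])
= compare 35 with rec_max([54, 84, 45, 95, 27])
= compare 54 with rec_max([84, 45, 95, 27])
= compare 84 with rec_max([45, 95, 27])
= compare 45 with rec_max([95, 27])
= compare 95 with rec_max([27])
Base: rec_max([27]) = 27
compare 95 with 27: max = 95
compare 45 with 95: max = 95
compare 84 with 95: max = 95
compare 54 with 95: max = 95
compare 35 with 95: max = 95
= 95


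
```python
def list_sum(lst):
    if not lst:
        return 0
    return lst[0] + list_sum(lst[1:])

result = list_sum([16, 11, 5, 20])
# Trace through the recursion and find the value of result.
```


list_sum([16, 11, 5, 20])
= 16 + list_sum([11, 5, 20])
= 16 + 11 + list_sum([5, 20])
= 16 + 11 + 5 + list_sum([20])
= 16 + 11 + 5 + 20 + list_sum([])
= 16 + 11 + 5 + 20 + 0
= 52


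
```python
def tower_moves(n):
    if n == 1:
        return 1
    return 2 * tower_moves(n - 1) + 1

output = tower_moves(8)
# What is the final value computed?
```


tower_moves(8)
= 2 * tower_moves(7) + 1
= 2 * (2 * tower_moves(6) + 1) + 1
= 2 * (2 * (2 * tower_moves(5) + 1) + 1) + 1
= 2 * (2 * (2 * (2 * tower_moves(4) + 1) + 1) + 1) + 1
= 2 * (2 * (2 * (2 * (2 * tower_moves(3) + 1) + 1) + 1) + 1) + 1
= 2 * (2 * (2 * (2 * (2 * (2 * tower_moves(2) + 1) + 1) + 1) + 1) + 1) + 1
= 2 * (2 * (2 * (2 * (2 * (2 * (2 * tower_moves(1) + 1) + 1) + 1) + 1) + 1) + 1) + 1
Now compute bottom-up:
tower_moves(1) = 1
tower_moves(2) = 2 * 1 + 1 = 3
tower_moves(3) = 2 * 3 + 1 = 7
tower_moves(4) = 2 * 7 + 1 = 15
tower_moves(5) = 2 * 15 + 1 = 31
tower_moves(6) = 2 * 31 + 1 = 63
tower_moves(7) = 2 * 63 + 1 = 127
tower_moves(8) = 2 * 127 + 1 = 255
= 255


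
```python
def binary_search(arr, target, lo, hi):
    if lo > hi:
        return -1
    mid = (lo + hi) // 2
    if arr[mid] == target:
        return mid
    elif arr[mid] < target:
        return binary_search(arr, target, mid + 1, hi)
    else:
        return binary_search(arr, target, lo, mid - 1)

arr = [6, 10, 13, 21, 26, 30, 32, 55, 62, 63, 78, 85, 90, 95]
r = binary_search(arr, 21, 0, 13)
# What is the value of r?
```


binary_search(arr, 21, 0, 13)
lo=0, hi=13, mid=6, arr[mid]=32
32 > 21, search left half
lo=0, hi=5, mid=2, arr[mid]=13
13 < 21, search right half
lo=3, hi=5, mid=4, arr[mid]=26
26 > 21, search left half
lo=3, hi=3, mid=3, arr[mid]=21
arr[3] == 21, found at index 3
= 3


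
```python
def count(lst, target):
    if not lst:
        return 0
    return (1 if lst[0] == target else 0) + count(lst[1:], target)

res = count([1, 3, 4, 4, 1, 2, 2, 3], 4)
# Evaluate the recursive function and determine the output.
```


count([1, 3, 4, 4, 1, 2, 2, 3], 4)
lst[0]=1 != 4: 0 + count([3, 4, 4, 1, 2, 2, 3], 4)
lst[0]=3 != 4: 0 + count([4, 4, 1, 2, 2, 3], 4)
lst[0]=4 == 4: 1 + count([4, 1, 2, 2, 3], 4)
lst[0]=4 == 4: 1 + count([1, 2, 2, 3], 4)
lst[0]=1 != 4: 0 + count([2, 2, 3], 4)
lst[0]=2 != 4: 0 + count([2, 3], 4)
lst[0]=2 != 4: 0 + count([3], 4)
lst[0]=3 != 4: 0 + count([], 4)
= 2


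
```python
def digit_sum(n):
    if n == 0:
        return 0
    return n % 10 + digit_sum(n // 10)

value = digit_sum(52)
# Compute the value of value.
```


digit_sum(52)
= 2 + digit_sum(5)
= 2 + 5 + digit_sum(0)
= 2 + 5 + 0
= 7


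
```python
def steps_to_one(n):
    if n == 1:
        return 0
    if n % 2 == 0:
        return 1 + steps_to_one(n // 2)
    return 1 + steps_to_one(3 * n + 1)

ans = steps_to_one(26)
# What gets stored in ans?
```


steps_to_one(26)
26 is even -> steps_to_one(13)
13 is odd -> 3*13+1 = 40 -> steps_to_one(40)
40 is even -> steps_to_one(20)
20 is even -> steps_to_one(10)
10 is even -> steps_to_one(5)
5 is odd -> 3*5+1 = 16 -> steps_to_one(16)
16 is even -> steps_to_one(8)
8 is even -> steps_to_one(4)
4 is even -> steps_to_one(2)
2 is even -> steps_to_one(1)
Reached 1 after 10 steps
= 10


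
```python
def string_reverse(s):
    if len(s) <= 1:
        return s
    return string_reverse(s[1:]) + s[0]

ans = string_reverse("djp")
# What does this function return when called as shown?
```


string_reverse("djp")
= string_reverse("jp") + "d"
= string_reverse("p") + "j" + "d"
= "p" + "j" + "d"
= "pjd"


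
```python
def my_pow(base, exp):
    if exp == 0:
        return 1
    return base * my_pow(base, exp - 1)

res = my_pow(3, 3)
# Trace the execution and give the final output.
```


my_pow(3, 3)
= 3 * my_pow(3, 2)
= 3 * 3 * my_pow(3, 1)
= 3 * 3 * 3 * my_pow(3, 0)
= 3 * 3 * 3 * 1
= 27


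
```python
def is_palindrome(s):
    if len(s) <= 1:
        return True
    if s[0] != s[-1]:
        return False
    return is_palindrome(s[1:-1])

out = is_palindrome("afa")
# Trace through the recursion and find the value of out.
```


is_palindrome("afa")
"afa": s[0]='a' == s[-1]='a' -> is_palindrome("f")
"f": len <= 1 -> True
= True


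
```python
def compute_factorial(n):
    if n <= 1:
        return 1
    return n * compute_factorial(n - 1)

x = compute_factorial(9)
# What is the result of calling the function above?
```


compute_factorial(9)
= 9 * compute_factorial(8)
= 9 * 8 * compute_factorial(7)
= 9 * 8 * 7 * compute_factorial(6)
= 9 * 8 * 7 * 6 * compute_factorial(5)
= 9 * 8 * 7 * 6 * 5 * compute_factorial(4)
= 9 * 8 * 7 * 6 * 5 * 4 * compute_factorial(3)
= 9 * 8 * 7 * 6 * 5 * 4 * 3 * compute_factorial(2)
= 9 * 8 * 7 * 6 * 5 * 4 * 3 * 2 * compute_factorial(1)
= 9 * 8 * 7 * 6 * 5 * 4 * 3 * 2 * 1
= 362880


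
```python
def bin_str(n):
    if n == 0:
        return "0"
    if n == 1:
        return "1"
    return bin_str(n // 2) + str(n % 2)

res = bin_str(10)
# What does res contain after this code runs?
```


bin_str(10)
= bin_str(5) + "0"
= bin_str(2) + "1" + "0"
= bin_str(1) + "0" + "1" + "0"
= "1" + "0" + "1" + "0"
= "1010"


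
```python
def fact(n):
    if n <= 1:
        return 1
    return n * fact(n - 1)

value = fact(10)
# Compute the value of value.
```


fact(10)
= 10 * fact(9)
= 10 * 9 * fact(8)
= 10 * 9 * 8 * fact(7)
= 10 * 9 * 8 * 7 * fact(6)
= 10 * 9 * 8 * 7 * 6 * fact(5)
= 10 * 9 * 8 * 7 * 6 * 5 * fact(4)
= 10 * 9 * 8 * 7 * 6 * 5 * 4 * fact(3)
= 10 * 9 * 8 * 7 * 6 * 5 * 4 * 3 * fact(2)
= 10 * 9 * 8 * 7 * 6 * 5 * 4 * 3 * 2 * fact(1)
= 10 * 9 * 8 * 7 * 6 * 5 * 4 * 3 * 2 * 1
= 3628800


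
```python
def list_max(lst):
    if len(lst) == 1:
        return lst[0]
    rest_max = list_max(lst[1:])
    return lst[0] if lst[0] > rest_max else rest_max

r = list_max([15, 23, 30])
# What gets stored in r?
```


list_max([15, 23, 30])
= compare 15 with list_max([23, 30])
= compare 23 with list_max([30])
Base: list_max([30]) = 30
compare 23 with 30: max = 30
compare 15 with 30: max = 30
= 30


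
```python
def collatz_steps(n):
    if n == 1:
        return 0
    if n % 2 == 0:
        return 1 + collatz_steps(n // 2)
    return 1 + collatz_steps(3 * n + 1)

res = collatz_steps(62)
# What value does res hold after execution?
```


collatz_steps(62)
62 is even -> collatz_steps(31)
31 is odd -> 3*31+1 = 94 -> collatz_steps(94)
94 is even -> collatz_steps(47)
47 is odd -> 3*47+1 = 142 -> collatz_steps(142)
142 is even -> collatz_steps(71)
71 is odd -> 3*71+1 = 214 -> collatz_steps(214)
214 is even -> collatz_steps(107)
107 is odd -> 3*107+1 = 322 -> collatz_steps(322)
322 is even -> collatz_steps(161)
161 is odd -> 3*161+1 = 484 -> collatz_steps(484)
484 is even -> collatz_steps(242)
242 is even -> collatz_steps(121)
121 is odd -> 3*121+1 = 364 -> collatz_steps(364)
364 is even -> collatz_steps(182)
182 is even -> collatz_steps(91)
91 is odd -> 3*91+1 = 274 -> collatz_steps(274)
274 is even -> collatz_steps(137)
137 is odd -> 3*137+1 = 412 -> collatz_steps(412)
412 is even -> collatz_steps(206)
206 is even -> collatz_steps(103)
103 is odd -> 3*103+1 = 310 -> collatz_steps(310)
310 is even -> collatz_steps(155)
155 is odd -> 3*155+1 = 466 -> collatz_steps(466)
466 is even -> collatz_steps(233)
233 is odd -> 3*233+1 = 700 -> collatz_steps(700)
700 is even -> collatz_steps(350)
350 is even -> collatz_steps(175)
175 is odd -> 3*175+1 = 526 -> collatz_steps(526)
526 is even -> collatz_steps(263)
263 is odd -> 3*263+1 = 790 -> collatz_steps(790)
790 is even -> collatz_steps(395)
395 is odd -> 3*395+1 = 1186 -> collatz_steps(1186)
1186 is even -> collatz_steps(593)
593 is odd -> 3*593+1 = 1780 -> collatz_steps(1780)
1780 is even -> collatz_steps(890)
890 is even -> collatz_steps(445)
445 is odd -> 3*445+1 = 1336 -> collatz_steps(1336)
1336 is even -> collatz_steps(668)
668 is even -> collatz_steps(334)
334 is even -> collatz_steps(167)
167 is odd -> 3*167+1 = 502 -> collatz_steps(502)
502 is even -> collatz_steps(251)
251 is odd -> 3*251+1 = 754 -> collatz_steps(754)
754 is even -> collatz_steps(377)
377 is odd -> 3*377+1 = 1132 -> collatz_steps(1132)
1132 is even -> collatz_steps(566)
566 is even -> collatz_steps(283)
283 is odd -> 3*283+1 = 850 -> collatz_steps(850)
850 is even -> collatz_steps(425)
425 is odd -> 3*425+1 = 1276 -> collatz_steps(1276)
1276 is even -> collatz_steps(638)
638 is even -> collatz_steps(319)
319 is odd -> 3*319+1 = 958 -> collatz_steps(958)
958 is even -> collatz_steps(479)
479 is odd -> 3*479+1 = 1438 -> collatz_steps(1438)
1438 is even -> collatz_steps(719)
719 is odd -> 3*719+1 = 2158 -> collatz_steps(2158)
2158 is even -> collatz_steps(1079)
1079 is odd -> 3*1079+1 = 3238 -> collatz_steps(3238)
3238 is even -> collatz_steps(1619)
1619 is odd -> 3*1619+1 = 4858 -> collatz_steps(4858)
4858 is even -> collatz_steps(2429)
2429 is odd -> 3*2429+1 = 7288 -> collatz_steps(7288)
7288 is even -> collatz_steps(3644)
3644 is even -> collatz_steps(1822)
1822 is even -> collatz_steps(911)
911 is odd -> 3*911+1 = 2734 -> collatz_steps(2734)
2734 is even -> collatz_steps(1367)
1367 is odd -> 3*1367+1 = 4102 -> collatz_steps(4102)
4102 is even -> collatz_steps(2051)
2051 is odd -> 3*2051+1 = 6154 -> collatz_steps(6154)
6154 is even -> collatz_steps(3077)
3077 is odd -> 3*3077+1 = 9232 -> collatz_steps(9232)
9232 is even -> collatz_steps(4616)
4616 is even -> collatz_steps(2308)
2308 is even -> collatz_steps(1154)
1154 is even -> collatz_steps(577)
577 is odd -> 3*577+1 = 1732 -> collatz_steps(1732)
1732 is even -> collatz_steps(866)
866 is even -> collatz_steps(433)
433 is odd -> 3*433+1 = 1300 -> collatz_steps(1300)
1300 is even -> collatz_steps(650)
650 is even -> collatz_steps(325)
325 is odd -> 3*325+1 = 976 -> collatz_steps(976)
976 is even -> collatz_steps(488)
488 is even -> collatz_steps(244)
244 is even -> collatz_steps(122)
122 is even -> collatz_steps(61)
61 is odd -> 3*61+1 = 184 -> collatz_steps(184)
184 is even -> collatz_steps(92)
92 is even -> collatz_steps(46)
46 is even -> collatz_steps(23)
23 is odd -> 3*23+1 = 70 -> collatz_steps(70)
70 is even -> collatz_steps(35)
35 is odd -> 3*35+1 = 106 -> collatz_steps(106)
106 is even -> collatz_steps(53)
53 is odd -> 3*53+1 = 160 -> collatz_steps(160)
160 is even -> collatz_steps(80)
80 is even -> collatz_steps(40)
40 is even -> collatz_steps(20)
20 is even -> collatz_steps(10)
10 is even -> collatz_steps(5)
5 is odd -> 3*5+1 = 16 -> collatz_steps(16)
16 is even -> collatz_steps(8)
8 is even -> collatz_steps(4)
4 is even -> collatz_steps(2)
2 is even -> collatz_steps(1)
Reached 1 after 107 steps
= 107


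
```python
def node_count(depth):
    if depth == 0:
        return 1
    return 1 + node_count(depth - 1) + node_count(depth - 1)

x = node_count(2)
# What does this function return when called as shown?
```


node_count(2)
= 1 + node_count(1) + node_count(1)
= 1 + 2 * node_count(1)
node_count(k) = 2^(k+1) - 1
node_count(0) = 1
node_count(1) = 3
node_count(2) = 7
node_count(2) = 2^3 - 1 = 7


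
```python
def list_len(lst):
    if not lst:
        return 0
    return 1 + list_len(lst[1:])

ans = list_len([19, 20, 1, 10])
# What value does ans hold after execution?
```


list_len([19, 20, 1, 10])
= 1 + list_len([20, 1, 10])
= 1 + 1 + list_len([1, 10])
= 1 + 1 + 1 + list_len([10])
= 1 + 1 + 1 + 1 + list_len([])
= 1 + 1 + 1 + 1 + 0
= 4


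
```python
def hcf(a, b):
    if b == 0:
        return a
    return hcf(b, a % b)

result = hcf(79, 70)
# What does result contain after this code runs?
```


hcf(79, 70)
= hcf(70, 79 % 70) = hcf(70, 9)
= hcf(9, 70 % 9) = hcf(9, 7)
= hcf(7, 9 % 7) = hcf(7, 2)
= hcf(2, 7 % 2) = hcf(2, 1)
= hcf(1, 2 % 1) = hcf(1, 0)
b == 0, return a = 1


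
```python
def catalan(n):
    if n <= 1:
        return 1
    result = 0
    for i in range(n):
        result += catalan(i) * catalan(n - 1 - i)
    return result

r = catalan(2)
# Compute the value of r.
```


catalan(2)
= sum of catalan(i) * catalan(2-1-i) for i in 0..1
  catalan(0)*catalan(1) = 1*1 = 1
  catalan(1)*catalan(0) = 1*1 = 1
= 1 + 1
= 2


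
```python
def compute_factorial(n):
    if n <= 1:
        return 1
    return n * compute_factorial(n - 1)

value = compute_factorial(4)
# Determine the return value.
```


compute_factorial(4)
= 4 * compute_factorial(3)
= 4 * 3 * compute_factorial(2)
= 4 * 3 * 2 * compute_factorial(1)
= 4 * 3 * 2 * 1
= 24


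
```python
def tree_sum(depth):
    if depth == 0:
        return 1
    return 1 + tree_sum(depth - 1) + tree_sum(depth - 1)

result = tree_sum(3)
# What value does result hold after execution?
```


tree_sum(3)
= 1 + tree_sum(2) + tree_sum(2)
= 1 + 2 * tree_sum(2)
tree_sum(k) = 2^(k+1) - 1
tree_sum(0) = 1
tree_sum(1) = 3
tree_sum(2) = 7
tree_sum(3) = 15
tree_sum(3) = 2^4 - 1 = 15


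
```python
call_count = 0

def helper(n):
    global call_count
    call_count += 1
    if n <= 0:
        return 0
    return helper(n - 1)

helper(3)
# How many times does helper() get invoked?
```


helper(3) calls helper(2) calls ... calls helper(0)
Total calls: 3 + 1 (for base case) = 4


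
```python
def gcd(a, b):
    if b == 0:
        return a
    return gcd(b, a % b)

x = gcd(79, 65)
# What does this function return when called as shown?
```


gcd(79, 65)
= gcd(65, 79 % 65) = gcd(65, 14)
= gcd(14, 65 % 14) = gcd(14, 9)
= gcd(9, 14 % 9) = gcd(9, 5)
= gcd(5, 9 % 5) = gcd(5, 4)
= gcd(4, 5 % 4) = gcd(4, 1)
= gcd(1, 4 % 1) = gcd(1, 0)
b == 0, return a = 1


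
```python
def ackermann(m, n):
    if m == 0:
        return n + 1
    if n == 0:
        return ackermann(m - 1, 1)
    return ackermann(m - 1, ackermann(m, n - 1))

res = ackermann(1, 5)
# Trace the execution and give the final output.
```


ackermann(1, 5)
= ackermann(0, ackermann(1, 4))
First compute ackermann(1, 4) = 6
= ackermann(0, 6)
= 7


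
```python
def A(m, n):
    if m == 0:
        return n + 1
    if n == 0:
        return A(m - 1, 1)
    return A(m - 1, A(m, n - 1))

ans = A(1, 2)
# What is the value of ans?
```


A(1, 2)
= A(0, A(1, 1))
First compute A(1, 1) = 3
= A(0, 3)
= 4


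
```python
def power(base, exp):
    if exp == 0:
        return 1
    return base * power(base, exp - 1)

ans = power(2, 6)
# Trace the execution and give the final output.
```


power(2, 6)
= 2 * power(2, 5)
= 2 * 2 * power(2, 4)
= 2 * 2 * 2 * power(2, 3)
= 2 * 2 * 2 * 2 * power(2, 2)
= 2 * 2 * 2 * 2 * 2 * power(2, 1)
= 2 * 2 * 2 * 2 * 2 * 2 * power(2, 0)
= 2 * 2 * 2 * 2 * 2 * 2 * 1
= 64


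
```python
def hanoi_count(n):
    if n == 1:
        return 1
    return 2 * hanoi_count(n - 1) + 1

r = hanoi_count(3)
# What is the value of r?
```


hanoi_count(3)
= 2 * hanoi_count(2) + 1
= 2 * (2 * hanoi_count(1) + 1) + 1
Now compute bottom-up:
hanoi_count(1) = 1
hanoi_count(2) = 2 * 1 + 1 = 3
hanoi_count(3) = 2 * 3 + 1 = 7
= 7


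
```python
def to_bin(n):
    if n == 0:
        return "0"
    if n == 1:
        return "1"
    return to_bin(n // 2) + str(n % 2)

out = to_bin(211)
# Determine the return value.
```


to_bin(211)
= to_bin(105) + "1"
= to_bin(52) + "1" + "1"
= to_bin(26) + "0" + "1" + "1"
= to_bin(13) + "0" + "0" + "1" + "1"
= to_bin(6) + "1" + "0" + "0" + "1" + "1"
= to_bin(3) + "0" + "1" + "0" + "0" + "1" + "1"
= to_bin(1) + "1" + "0" + "1" + "0" + "0" + "1" + "1"
= "1" + "1" + "0" + "1" + "0" + "0" + "1" + "1"
= "11010011"


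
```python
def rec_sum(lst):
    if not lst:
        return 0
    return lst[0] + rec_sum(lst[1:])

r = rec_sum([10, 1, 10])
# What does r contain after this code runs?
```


rec_sum([10, 1, 10])
= 10 + rec_sum([1, 10])
= 10 + 1 + rec_sum([10])
= 10 + 1 + 10 + rec_sum([])
= 10 + 1 + 10 + 0
= 21


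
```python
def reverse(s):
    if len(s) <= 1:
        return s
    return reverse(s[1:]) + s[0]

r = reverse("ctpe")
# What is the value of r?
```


reverse("ctpe")
= reverse("tpe") + "c"
= reverse("pe") + "t" + "c"
= reverse("e") + "p" + "t" + "c"
= "e" + "p" + "t" + "c"
= "eptc"


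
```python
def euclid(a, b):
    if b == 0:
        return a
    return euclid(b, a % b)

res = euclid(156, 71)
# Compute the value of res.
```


euclid(156, 71)
= euclid(71, 156 % 71) = euclid(71, 14)
= euclid(14, 71 % 14) = euclid(14, 1)
= euclid(1, 14 % 1) = euclid(1, 0)
b == 0, return a = 1


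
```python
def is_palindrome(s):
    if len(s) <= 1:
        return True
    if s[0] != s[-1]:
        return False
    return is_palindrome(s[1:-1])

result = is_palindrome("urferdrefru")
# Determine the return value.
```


is_palindrome("urferdrefru")
"urferdrefru": s[0]='u' == s[-1]='u' -> is_palindrome("rferdrefr")
"rferdrefr": s[0]='r' == s[-1]='r' -> is_palindrome("ferdref")
"ferdref": s[0]='f' == s[-1]='f' -> is_palindrome("erdre")
"erdre": s[0]='e' == s[-1]='e' -> is_palindrome("rdr")
"rdr": s[0]='r' == s[-1]='r' -> is_palindrome("d")
"d": len <= 1 -> True
= True


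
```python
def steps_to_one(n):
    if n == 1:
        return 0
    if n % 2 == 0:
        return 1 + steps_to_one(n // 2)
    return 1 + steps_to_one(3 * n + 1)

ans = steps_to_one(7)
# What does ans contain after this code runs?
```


steps_to_one(7)
7 is odd -> 3*7+1 = 22 -> steps_to_one(22)
22 is even -> steps_to_one(11)
11 is odd -> 3*11+1 = 34 -> steps_to_one(34)
34 is even -> steps_to_one(17)
17 is odd -> 3*17+1 = 52 -> steps_to_one(52)
52 is even -> steps_to_one(26)
26 is even -> steps_to_one(13)
13 is odd -> 3*13+1 = 40 -> steps_to_one(40)
40 is even -> steps_to_one(20)
20 is even -> steps_to_one(10)
10 is even -> steps_to_one(5)
5 is odd -> 3*5+1 = 16 -> steps_to_one(16)
16 is even -> steps_to_one(8)
8 is even -> steps_to_one(4)
4 is even -> steps_to_one(2)
2 is even -> steps_to_one(1)
Reached 1 after 16 steps
= 16


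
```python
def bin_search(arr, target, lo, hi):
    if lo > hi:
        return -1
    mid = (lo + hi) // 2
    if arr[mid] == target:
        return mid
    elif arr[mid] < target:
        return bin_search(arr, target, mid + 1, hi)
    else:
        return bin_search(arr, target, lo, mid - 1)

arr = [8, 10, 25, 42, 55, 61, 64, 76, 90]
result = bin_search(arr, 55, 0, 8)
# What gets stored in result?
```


bin_search(arr, 55, 0, 8)
lo=0, hi=8, mid=4, arr[mid]=55
arr[4] == 55, found at index 4
= 4


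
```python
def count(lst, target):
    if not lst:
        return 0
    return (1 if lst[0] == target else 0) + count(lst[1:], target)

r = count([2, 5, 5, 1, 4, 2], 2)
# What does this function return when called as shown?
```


count([2, 5, 5, 1, 4, 2], 2)
lst[0]=2 == 2: 1 + count([5, 5, 1, 4, 2], 2)
lst[0]=5 != 2: 0 + count([5, 1, 4, 2], 2)
lst[0]=5 != 2: 0 + count([1, 4, 2], 2)
lst[0]=1 != 2: 0 + count([4, 2], 2)
lst[0]=4 != 2: 0 + count([2], 2)
lst[0]=2 == 2: 1 + count([], 2)
= 2


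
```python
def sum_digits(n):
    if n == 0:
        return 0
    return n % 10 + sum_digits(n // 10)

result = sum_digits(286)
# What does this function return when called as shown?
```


sum_digits(286)
= 6 + sum_digits(28)
= 6 + 8 + sum_digits(2)
= 6 + 8 + 2 + sum_digits(0)
= 6 + 8 + 2 + 0
= 16


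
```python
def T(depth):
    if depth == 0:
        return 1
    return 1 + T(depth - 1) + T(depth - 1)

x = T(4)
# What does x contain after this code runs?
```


T(4)
= 1 + T(3) + T(3)
= 1 + 2 * T(3)
T(k) = 2^(k+1) - 1
T(0) = 1
T(1) = 3
T(2) = 7
T(3) = 15
T(4) = 31
T(4) = 2^5 - 1 = 31


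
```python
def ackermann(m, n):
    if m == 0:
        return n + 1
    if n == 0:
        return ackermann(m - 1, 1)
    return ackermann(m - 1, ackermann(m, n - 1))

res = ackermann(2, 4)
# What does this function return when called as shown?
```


ackermann(2, 4)
= ackermann(1, ackermann(2, 3))
First compute ackermann(2, 3) = 9
= ackermann(1, 9)
= 11


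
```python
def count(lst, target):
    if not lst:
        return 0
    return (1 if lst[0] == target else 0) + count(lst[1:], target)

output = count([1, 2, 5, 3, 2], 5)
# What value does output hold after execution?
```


count([1, 2, 5, 3, 2], 5)
lst[0]=1 != 5: 0 + count([2, 5, 3, 2], 5)
lst[0]=2 != 5: 0 + count([5, 3, 2], 5)
lst[0]=5 == 5: 1 + count([3, 2], 5)
lst[0]=3 != 5: 0 + count([2], 5)
lst[0]=2 != 5: 0 + count([], 5)
= 1


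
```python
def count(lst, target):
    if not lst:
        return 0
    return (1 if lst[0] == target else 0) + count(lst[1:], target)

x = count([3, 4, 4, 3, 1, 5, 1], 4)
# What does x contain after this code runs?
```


count([3, 4, 4, 3, 1, 5, 1], 4)
lst[0]=3 != 4: 0 + count([4, 4, 3, 1, 5, 1], 4)
lst[0]=4 == 4: 1 + count([4, 3, 1, 5, 1], 4)
lst[0]=4 == 4: 1 + count([3, 1, 5, 1], 4)
lst[0]=3 != 4: 0 + count([1, 5, 1], 4)
lst[0]=1 != 4: 0 + count([5, 1], 4)
lst[0]=5 != 4: 0 + count([1], 4)
lst[0]=1 != 4: 0 + count([], 4)
= 2


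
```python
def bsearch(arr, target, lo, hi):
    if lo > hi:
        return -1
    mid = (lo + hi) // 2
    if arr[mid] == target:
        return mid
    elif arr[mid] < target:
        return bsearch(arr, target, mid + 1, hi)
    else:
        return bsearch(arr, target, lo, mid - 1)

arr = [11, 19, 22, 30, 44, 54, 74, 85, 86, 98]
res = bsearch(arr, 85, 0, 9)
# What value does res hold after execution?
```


bsearch(arr, 85, 0, 9)
lo=0, hi=9, mid=4, arr[mid]=44
44 < 85, search right half
lo=5, hi=9, mid=7, arr[mid]=85
arr[7] == 85, found at index 7
= 7


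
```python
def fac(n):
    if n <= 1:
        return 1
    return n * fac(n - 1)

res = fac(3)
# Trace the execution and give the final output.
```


fac(3)
= 3 * fac(2)
= 3 * 2 * fac(1)
= 3 * 2 * 1
= 6


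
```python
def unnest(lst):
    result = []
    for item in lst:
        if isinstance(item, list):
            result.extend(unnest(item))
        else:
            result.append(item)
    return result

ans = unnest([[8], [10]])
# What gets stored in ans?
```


unnest([[8], [10]])
Processing each element:
  [8] is a list -> unnest recursively -> [8]
  [10] is a list -> unnest recursively -> [10]
= [8, 10]


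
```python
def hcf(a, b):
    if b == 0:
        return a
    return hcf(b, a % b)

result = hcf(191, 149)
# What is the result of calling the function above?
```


hcf(191, 149)
= hcf(149, 191 % 149) = hcf(149, 42)
= hcf(42, 149 % 42) = hcf(42, 23)
= hcf(23, 42 % 23) = hcf(23, 19)
= hcf(19, 23 % 19) = hcf(19, 4)
= hcf(4, 19 % 4) = hcf(4, 3)
= hcf(3, 4 % 3) = hcf(3, 1)
= hcf(1, 3 % 1) = hcf(1, 0)
b == 0, return a = 1


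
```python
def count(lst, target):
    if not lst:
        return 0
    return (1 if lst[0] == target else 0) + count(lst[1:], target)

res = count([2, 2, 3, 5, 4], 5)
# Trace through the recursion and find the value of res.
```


count([2, 2, 3, 5, 4], 5)
lst[0]=2 != 5: 0 + count([2, 3, 5, 4], 5)
lst[0]=2 != 5: 0 + count([3, 5, 4], 5)
lst[0]=3 != 5: 0 + count([5, 4], 5)
lst[0]=5 == 5: 1 + count([4], 5)
lst[0]=4 != 5: 0 + count([], 5)
= 1


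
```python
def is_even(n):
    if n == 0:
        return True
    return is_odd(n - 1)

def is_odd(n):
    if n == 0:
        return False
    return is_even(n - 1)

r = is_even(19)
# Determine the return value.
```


is_even(19)
= is_odd(18)
= is_even(17)
= is_odd(16)
= is_even(15)
= is_odd(14)
= is_even(13)
= is_odd(12)
= is_even(11)
= is_odd(10)
= is_even(9)
= is_odd(8)
= is_even(7)
= is_odd(6)
= is_even(5)
= is_odd(4)
= is_even(3)
= is_odd(2)
= is_even(1)
= is_odd(0)
n == 0: return False
= False


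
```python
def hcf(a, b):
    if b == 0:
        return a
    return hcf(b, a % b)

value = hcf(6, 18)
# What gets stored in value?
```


hcf(6, 18)
= hcf(18, 6 % 18) = hcf(18, 6)
= hcf(6, 18 % 6) = hcf(6, 0)
b == 0, return a = 6


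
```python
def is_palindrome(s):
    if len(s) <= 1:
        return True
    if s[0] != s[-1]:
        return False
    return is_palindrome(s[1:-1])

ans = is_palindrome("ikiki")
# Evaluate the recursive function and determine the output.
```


is_palindrome("ikiki")
"ikiki": s[0]='i' == s[-1]='i' -> is_palindrome("kik")
"kik": s[0]='k' == s[-1]='k' -> is_palindrome("i")
"i": len <= 1 -> True
= True


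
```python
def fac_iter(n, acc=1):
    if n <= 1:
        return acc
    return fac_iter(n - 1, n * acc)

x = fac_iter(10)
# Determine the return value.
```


fac_iter(10, 1)
= fac_iter(9, 10 * 1) = fac_iter(9, 10)
= fac_iter(8, 9 * 10) = fac_iter(8, 90)
= fac_iter(7, 8 * 90) = fac_iter(7, 720)
= fac_iter(6, 7 * 720) = fac_iter(6, 5040)
= fac_iter(5, 6 * 5040) = fac_iter(5, 30240)
= fac_iter(4, 5 * 30240) = fac_iter(4, 151200)
= fac_iter(3, 4 * 151200) = fac_iter(3, 604800)
= fac_iter(2, 3 * 604800) = fac_iter(2, 1814400)
= fac_iter(1, 2 * 1814400) = fac_iter(1, 3628800)
n <= 1, return acc = 3628800


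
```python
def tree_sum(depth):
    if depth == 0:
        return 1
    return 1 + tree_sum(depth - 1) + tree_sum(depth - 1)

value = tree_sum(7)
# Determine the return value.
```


tree_sum(7)
= 1 + tree_sum(6) + tree_sum(6)
= 1 + 2 * tree_sum(6)
tree_sum(k) = 2^(k+1) - 1
tree_sum(0) = 1
tree_sum(1) = 3
tree_sum(2) = 7
tree_sum(3) = 15
tree_sum(4) = 31
tree_sum(7) = 2^8 - 1 = 255
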